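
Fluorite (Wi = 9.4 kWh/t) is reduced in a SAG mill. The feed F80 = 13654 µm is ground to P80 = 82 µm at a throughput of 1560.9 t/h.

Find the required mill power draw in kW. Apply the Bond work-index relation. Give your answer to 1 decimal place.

P = 14947.4 kW

W = 10 Wi (P80^-0.5 − F80^-0.5)
W = 10·9.4·(1/√82 − 1/√13654) = 10·9.4·(0.101874) = 9.5761 kWh/t
P = W·T = 9.5761·1560.9 = 14947.4 kW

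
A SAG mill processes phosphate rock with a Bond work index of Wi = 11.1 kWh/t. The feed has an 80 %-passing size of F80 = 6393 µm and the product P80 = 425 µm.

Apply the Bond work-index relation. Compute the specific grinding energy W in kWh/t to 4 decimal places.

Bond: W = 10·Wi·(1/√P80 − 1/√F80)
1/√425 = 0.048507;  1/√6393 = 0.012507
W = 10·11.1·(0.048507 − 0.012507) = 3.9960 kWh/t

W = 3.9960 kWh/t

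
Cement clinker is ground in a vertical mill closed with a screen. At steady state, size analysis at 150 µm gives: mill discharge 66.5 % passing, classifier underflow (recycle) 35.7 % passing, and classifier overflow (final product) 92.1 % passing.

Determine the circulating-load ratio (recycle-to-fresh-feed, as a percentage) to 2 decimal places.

Balance %-passing 150 µm (r = R/F):
(1+r)·d = r·u + o ⇒ r = (o−d)/(d−u)
r = (92.1 − 66.5)/(66.5 − 35.7) = 25.6/30.8 = 0.8312
CL = 100·r = 83.12 %

CL = 83.12 %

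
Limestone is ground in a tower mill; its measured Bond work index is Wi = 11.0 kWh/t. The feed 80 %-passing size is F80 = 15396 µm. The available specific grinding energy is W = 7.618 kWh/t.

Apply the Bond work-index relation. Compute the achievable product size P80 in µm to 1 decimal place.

W = 10 Wi / √P80 − 10 Wi / √F80
P80^-0.5 = F80^-0.5 + W/(10 Wi)
  = 7.6180/(10·11.0) + 1/√15396 = 0.069255 + 0.008059 = 0.077314
P80 = (1/0.077314)² = 12.9343² = 167.30 µm

P80 = 167.3 µm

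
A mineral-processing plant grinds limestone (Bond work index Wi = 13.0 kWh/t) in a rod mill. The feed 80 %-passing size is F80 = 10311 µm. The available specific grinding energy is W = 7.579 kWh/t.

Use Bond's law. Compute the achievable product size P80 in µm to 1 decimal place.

P80 = 215.3 µm

Bond: W = 10·Wi·(1/√P80 − 1/√F80)
1/√P80 = 1/√F80 + W/(10·Wi)
  = 7.5790/(10·13.0) + 1/√10311 = 0.058300 + 0.009848 = 0.068148
P80 = (1/0.068148)² = 14.6739² = 215.32 µm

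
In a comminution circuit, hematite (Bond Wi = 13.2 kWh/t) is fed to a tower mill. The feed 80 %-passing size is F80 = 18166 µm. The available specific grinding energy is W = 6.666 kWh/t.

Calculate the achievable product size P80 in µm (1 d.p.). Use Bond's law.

W = 10 Wi / √P80 − 10 Wi / √F80
P80^(−½) = W/(10 Wi) + F80^(−½)
  = 6.6660/(10·13.2) + 1/√18166 = 0.050500 + 0.007419 = 0.057919
P80 = (1/0.057919)² = 17.2654² = 298.09 µm

P80 = 298.1 µm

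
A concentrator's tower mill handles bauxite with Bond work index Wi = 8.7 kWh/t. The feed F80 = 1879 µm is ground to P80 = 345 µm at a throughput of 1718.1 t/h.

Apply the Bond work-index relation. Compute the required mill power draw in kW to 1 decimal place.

P = 4599.2 kW

W_Bond = 10·Wi·(1/√P₈₀ − 1/√F₈₀)
W = 10·8.7·(1/√345 − 1/√1879) = 10·8.7·(0.030769) = 2.6769 kWh/t
P = W·T = 2.6769·1718.1 = 4599.2 kW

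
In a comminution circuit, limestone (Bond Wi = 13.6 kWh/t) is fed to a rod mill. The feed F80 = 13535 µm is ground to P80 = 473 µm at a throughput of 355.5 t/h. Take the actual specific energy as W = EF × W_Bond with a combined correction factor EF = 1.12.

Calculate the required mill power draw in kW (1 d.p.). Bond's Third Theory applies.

W = 10·Wi·(P80^(-½) − F80^(-½))
W = 10·13.6·(1/√473 − 1/√13535) = 10·13.6·(0.037385) = 5.0843 kWh/t
With EF = 1.12: W = 5.0843·1.12 = 5.6944 kWh/t
P_mill = W·ṁ = 5.6944·355.5 = 2024.4 kW

P = 2024.4 kW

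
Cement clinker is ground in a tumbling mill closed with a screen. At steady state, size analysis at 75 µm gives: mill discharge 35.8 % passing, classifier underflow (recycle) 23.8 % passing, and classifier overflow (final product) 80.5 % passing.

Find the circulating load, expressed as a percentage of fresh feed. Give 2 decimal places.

Two-product formula at 75 µm:
(1+r)d = ru + o → r = (o−d)/(d−u)
r = (80.5 − 35.8)/(35.8 − 23.8) = 44.7/12.0 = 3.7250
CL = 100·r = 372.50 %

CL = 372.50 %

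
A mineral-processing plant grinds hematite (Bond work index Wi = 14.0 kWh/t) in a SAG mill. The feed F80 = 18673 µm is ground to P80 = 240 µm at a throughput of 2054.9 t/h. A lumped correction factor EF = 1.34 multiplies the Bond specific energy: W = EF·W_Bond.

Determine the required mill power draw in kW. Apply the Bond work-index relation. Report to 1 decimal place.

W = 10 Wi (1/√P80 − 1/√F80)  [Bond]
W = 10·14.0·(1/√240 − 1/√18673) = 10·14.0·(0.057232) = 8.0124 kWh/t
Corrected W = EF·W_Bond = 1.34·8.0124 = 10.7367 kWh/t
Mill draw = 10.7367 × 2054.9 = 22062.8 kW

P = 22062.8 kW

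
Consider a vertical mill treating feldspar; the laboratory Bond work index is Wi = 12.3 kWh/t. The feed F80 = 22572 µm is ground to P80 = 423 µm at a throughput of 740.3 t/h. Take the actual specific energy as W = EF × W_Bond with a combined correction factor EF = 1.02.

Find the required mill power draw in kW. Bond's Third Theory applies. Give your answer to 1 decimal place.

P = 3897.7 kW

W = 10 Wi (P80^-0.5 − F80^-0.5)
W = 10·12.3·(1/√423 − 1/√22572) = 10·12.3·(0.041966) = 5.1618 kWh/t
Apply correction: 5.1618 × 1.02 = 5.2650 kWh/t
Power = W × throughput = 5.2650 kWh/t × 740.3 t/h = 3897.7 kW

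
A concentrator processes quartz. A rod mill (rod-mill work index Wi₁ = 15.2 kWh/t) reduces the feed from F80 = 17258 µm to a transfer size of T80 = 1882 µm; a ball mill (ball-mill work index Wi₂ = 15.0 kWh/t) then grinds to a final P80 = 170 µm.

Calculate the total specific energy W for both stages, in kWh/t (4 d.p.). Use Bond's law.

W = 10·Wi·(P80^(-½) − F80^(-½))
Stage 1 (17258→1882 µm, Wi₁=15.2): W₁ = 10·15.2·(0.023051 − 0.007612) = 2.3467 kWh/t
Stage 2 (1882→170 µm, Wi₂=15.0): W₂ = 10·15.0·(0.076696 − 0.023051) = 8.0468 kWh/t
W = W₁ + W₂ = 2.3467 + 8.0468 = 10.3935 kWh/t

W = 10.3935 kWh/t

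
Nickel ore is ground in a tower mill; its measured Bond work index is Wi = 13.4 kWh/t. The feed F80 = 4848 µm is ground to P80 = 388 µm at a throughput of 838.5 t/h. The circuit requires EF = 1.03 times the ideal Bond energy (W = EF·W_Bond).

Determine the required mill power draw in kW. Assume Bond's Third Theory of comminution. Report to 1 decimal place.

W = 10 Wi (P80^-0.5 − F80^-0.5)
W = 10·13.4·(1/√388 − 1/√4848) = 10·13.4·(0.036405) = 4.8783 kWh/t
W_actual = 1.03 × 4.8783 = 5.0246 kWh/t
P_mill = W·ṁ = 5.0246·838.5 = 4213.2 kW

P = 4213.2 kW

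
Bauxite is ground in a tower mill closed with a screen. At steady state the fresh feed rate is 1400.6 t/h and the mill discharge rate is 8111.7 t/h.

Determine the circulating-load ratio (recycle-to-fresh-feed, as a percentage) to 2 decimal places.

Discharge = new feed + return, hence
R = M − F = 8111.7 − 1400.6 = 6711.1 t/h
CL = 100·R/F = 100·6711.1/1400.6 = 479.16 %

CL = 479.16 %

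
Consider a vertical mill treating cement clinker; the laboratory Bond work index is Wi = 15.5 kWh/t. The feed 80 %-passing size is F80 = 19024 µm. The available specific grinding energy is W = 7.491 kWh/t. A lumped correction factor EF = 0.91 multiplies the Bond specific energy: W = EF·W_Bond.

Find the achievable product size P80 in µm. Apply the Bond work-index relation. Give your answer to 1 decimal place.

P80 = 274.5 µm

Bond:  W = 10 Wi (1/√P − 1/√F)
W_Bond = W / EF = 7.491 / 0.91 = 8.2319 kWh/t
⇒ 1/√P80 = W_Bond/(10 Wi) + 1/√F80
  = 8.2319/(10·15.5) + 1/√19024 = 0.053109 + 0.007250 = 0.060359
P80 = (1/0.060359)² = 16.5675² = 274.48 µm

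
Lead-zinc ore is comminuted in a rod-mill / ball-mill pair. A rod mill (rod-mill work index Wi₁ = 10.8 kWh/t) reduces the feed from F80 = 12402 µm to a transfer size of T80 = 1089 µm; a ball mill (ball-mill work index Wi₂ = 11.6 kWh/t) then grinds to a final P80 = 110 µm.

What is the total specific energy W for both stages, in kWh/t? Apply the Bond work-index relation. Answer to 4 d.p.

W = 10 Wi (P80^-0.5 − F80^-0.5)
Stage 1 (12402→1089 µm, Wi₁=10.8): W₁ = 10·10.8·(0.030303 − 0.008980) = 2.3029 kWh/t
Stage 2 (1089→110 µm, Wi₂=11.6): W₂ = 10·11.6·(0.095346 − 0.030303) = 7.5450 kWh/t
W = W₁ + W₂ = 2.3029 + 7.5450 = 9.8480 kWh/t

W = 9.8480 kWh/t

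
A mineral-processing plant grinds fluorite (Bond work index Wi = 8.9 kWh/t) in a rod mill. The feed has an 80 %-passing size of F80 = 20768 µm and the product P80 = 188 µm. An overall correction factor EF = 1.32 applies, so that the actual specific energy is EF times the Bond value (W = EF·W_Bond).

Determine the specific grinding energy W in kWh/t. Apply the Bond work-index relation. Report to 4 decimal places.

W_Bond = 10·Wi·(1/√P₈₀ − 1/√F₈₀)
1/√188 = 0.072932;  1/√20768 = 0.006939
W = 10·8.9·(0.072932 − 0.006939) = 5.8734 kWh/t
W_actual = 1.32 × 5.8734 = 7.7529 kWh/t

W = 7.7529 kWh/t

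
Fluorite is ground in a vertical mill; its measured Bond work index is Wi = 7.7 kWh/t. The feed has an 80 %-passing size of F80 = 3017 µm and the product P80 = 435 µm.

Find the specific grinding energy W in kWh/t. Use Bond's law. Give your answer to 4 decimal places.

W = 2.2900 kWh/t

W = 10·Wi·[P80^(−½) − F80^(−½)]
1/√435 = 0.047946;  1/√3017 = 0.018206
W = 10·7.7·(0.047946 − 0.018206) = 2.2900 kWh/t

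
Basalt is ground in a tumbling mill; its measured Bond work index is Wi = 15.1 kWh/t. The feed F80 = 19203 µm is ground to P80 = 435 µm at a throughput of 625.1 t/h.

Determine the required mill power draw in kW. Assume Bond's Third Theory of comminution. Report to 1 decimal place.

P = 3844.5 kW

Bond:  W = 10 Wi (1/√P − 1/√F)
W = 10·15.1·(1/√435 − 1/√19203) = 10·15.1·(0.040730) = 6.1502 kWh/t
P = W·T = 6.1502·625.1 = 3844.5 kW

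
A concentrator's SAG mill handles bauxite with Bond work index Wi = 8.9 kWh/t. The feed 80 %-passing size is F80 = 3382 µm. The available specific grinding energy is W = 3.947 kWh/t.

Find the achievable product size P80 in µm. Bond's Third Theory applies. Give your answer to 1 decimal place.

P80 = 264.0 µm

W = 10·Wi·(P80^(-½) − F80^(-½))
1/√P80 = 1/√F80 + W/(10·Wi)
  = 3.9470/(10·8.9) + 1/√3382 = 0.044348 + 0.017195 = 0.061544
P80 = (1/0.061544)² = 16.2486² = 264.02 µm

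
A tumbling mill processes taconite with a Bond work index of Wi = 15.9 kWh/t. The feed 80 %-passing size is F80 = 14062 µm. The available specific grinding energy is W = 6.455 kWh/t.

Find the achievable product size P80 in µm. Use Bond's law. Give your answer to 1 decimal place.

W = 10·Wi·(P80^(-½) − F80^(-½))
1/√P80 = 1/√F80 + W/(10·Wi)
  = 6.4550/(10·15.9) + 1/√14062 = 0.040597 + 0.008433 = 0.049030
P80 = (1/0.049030)² = 20.3955² = 415.98 µm

P80 = 416.0 µm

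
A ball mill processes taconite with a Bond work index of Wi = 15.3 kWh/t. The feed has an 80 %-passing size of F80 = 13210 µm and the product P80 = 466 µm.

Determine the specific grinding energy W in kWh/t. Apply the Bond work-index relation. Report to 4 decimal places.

W = 5.7564 kWh/t

W = 10 Wi (P80^-0.5 − F80^-0.5)
1/√466 = 0.046324;  1/√13210 = 0.008701
W = 10·15.3·(0.046324 − 0.008701) = 5.7564 kWh/t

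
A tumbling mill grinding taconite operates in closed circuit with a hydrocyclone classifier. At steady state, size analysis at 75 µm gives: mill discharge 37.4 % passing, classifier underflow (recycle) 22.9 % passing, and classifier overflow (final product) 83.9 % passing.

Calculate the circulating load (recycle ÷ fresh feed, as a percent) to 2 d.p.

Let r = R/F. Size balance at 75 µm:
(1+r)d = ru + o → r = (o−d)/(d−u)
r = (83.9 − 37.4)/(37.4 − 22.9) = 46.5/14.5 = 3.2069
CL = 100·r = 320.69 %

CL = 320.69 %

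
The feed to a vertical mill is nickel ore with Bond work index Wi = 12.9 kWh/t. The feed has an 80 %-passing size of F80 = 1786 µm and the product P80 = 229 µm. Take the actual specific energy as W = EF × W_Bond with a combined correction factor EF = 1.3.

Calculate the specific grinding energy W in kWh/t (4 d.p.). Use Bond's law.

Bond: W = 10·Wi·(1/√P80 − 1/√F80)
1/√229 = 0.066082;  1/√1786 = 0.023662
W = 10·12.9·(0.066082 − 0.023662) = 5.4721 kWh/t
Corrected W = EF·W_Bond = 1.3·5.4721 = 7.1137 kWh/t

W = 7.1137 kWh/t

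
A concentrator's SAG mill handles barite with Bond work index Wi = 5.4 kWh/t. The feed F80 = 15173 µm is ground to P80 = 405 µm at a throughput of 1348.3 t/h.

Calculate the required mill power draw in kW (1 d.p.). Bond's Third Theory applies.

W = 10 Wi / √P80 − 10 Wi / √F80
W = 10·5.4·(1/√405 − 1/√15173) = 10·5.4·(0.041572) = 2.2449 kWh/t
Mill draw = 2.2449 × 1348.3 = 3026.8 kW

P = 3026.8 kW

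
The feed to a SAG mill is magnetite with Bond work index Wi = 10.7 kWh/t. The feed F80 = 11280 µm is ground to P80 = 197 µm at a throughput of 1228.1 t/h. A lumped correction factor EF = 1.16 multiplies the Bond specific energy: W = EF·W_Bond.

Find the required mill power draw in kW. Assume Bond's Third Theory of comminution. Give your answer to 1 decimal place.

P = 9425.1 kW

W = 10 Wi (1/√P80 − 1/√F80)  [Bond]
W = 10·10.7·(1/√197 − 1/√11280) = 10·10.7·(0.061832) = 6.6160 kWh/t
Corrected W = EF·W_Bond = 1.16·6.6160 = 7.6745 kWh/t
P = W·T = 7.6745·1228.1 = 9425.1 kW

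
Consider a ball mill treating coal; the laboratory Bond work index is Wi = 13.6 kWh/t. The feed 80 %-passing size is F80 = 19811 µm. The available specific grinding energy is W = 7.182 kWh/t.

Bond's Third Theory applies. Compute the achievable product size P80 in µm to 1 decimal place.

W = 10 Wi / √P80 − 10 Wi / √F80
⇒ 1/√P80 = W/(10 Wi) + 1/√F80
  = 7.1820/(10·13.6) + 1/√19811 = 0.052809 + 0.007105 = 0.059914
P80 = (1/0.059914)² = 16.6907² = 278.58 µm

P80 = 278.6 µm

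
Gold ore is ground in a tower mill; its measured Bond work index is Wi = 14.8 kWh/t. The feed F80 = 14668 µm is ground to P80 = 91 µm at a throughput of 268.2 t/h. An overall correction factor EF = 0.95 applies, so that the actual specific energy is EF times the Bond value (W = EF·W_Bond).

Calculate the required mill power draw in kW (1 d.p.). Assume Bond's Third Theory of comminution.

W = 10·Wi·[P80^(−½) − F80^(−½)]
W = 10·14.8·(1/√91 − 1/√14668) = 10·14.8·(0.096572) = 14.2926 kWh/t
W_actual = 0.95 × 14.2926 = 13.5780 kWh/t
Mill draw = 13.5780 × 268.2 = 3641.6 kW

P = 3641.6 kW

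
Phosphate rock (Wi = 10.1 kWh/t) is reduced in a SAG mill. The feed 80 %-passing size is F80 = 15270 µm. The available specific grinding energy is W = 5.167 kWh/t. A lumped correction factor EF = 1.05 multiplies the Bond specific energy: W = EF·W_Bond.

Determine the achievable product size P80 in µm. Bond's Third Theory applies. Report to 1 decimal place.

P80 = 309.8 µm

W = 10·Wi·[P80^(−½) − F80^(−½)]
W_Bond = W / EF = 5.167 / 1.05 = 4.9210 kWh/t
1/√P80 = 1/√F80 + W_Bond/(10·Wi)
  = 4.9210/(10·10.1) + 1/√15270 = 0.048722 + 0.008092 = 0.056815
P80 = (1/0.056815)² = 17.6011² = 309.80 µm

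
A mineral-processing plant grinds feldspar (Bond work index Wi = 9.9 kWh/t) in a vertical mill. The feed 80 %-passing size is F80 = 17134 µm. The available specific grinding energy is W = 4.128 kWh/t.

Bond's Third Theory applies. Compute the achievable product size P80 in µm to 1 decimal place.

P80 = 410.8 µm

W = 10 Wi / √P80 − 10 Wi / √F80
P80^(−½) = W/(10 Wi) + F80^(−½)
  = 4.1280/(10·9.9) + 1/√17134 = 0.041697 + 0.007640 = 0.049337
P80 = (1/0.049337)² = 20.2689² = 410.83 µm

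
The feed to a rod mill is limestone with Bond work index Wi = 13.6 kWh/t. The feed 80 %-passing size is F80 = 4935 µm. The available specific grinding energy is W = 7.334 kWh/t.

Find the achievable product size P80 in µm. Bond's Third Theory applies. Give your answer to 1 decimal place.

P80 = 215.2 µm

W = 10 Wi (P80^-0.5 − F80^-0.5)
⇒ 1/√P80 = W/(10·Wi) + 1/√F80
  = 7.3340/(10·13.6) + 1/√4935 = 0.053926 + 0.014235 = 0.068161
P80 = (1/0.068161)² = 14.6711² = 215.24 µm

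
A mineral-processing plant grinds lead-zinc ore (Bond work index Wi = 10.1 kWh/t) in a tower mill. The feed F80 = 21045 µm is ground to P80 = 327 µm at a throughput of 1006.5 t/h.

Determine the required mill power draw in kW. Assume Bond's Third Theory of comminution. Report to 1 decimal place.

W = 10 Wi / √P80 − 10 Wi / √F80
W = 10·10.1·(1/√327 − 1/√21045) = 10·10.1·(0.048407) = 4.8891 kWh/t
P_mill = W·ṁ = 4.8891·1006.5 = 4920.9 kW

P = 4920.9 kW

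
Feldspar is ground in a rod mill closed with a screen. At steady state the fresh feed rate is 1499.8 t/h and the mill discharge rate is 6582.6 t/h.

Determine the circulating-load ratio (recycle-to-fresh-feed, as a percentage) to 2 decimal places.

CL = 338.90 %

Mill node: discharge = fresh + recycle.
R = M − F = 6582.6 − 1499.8 = 5082.8 t/h
CL = 100·R/F = 100·5082.8/1499.8 = 338.90 %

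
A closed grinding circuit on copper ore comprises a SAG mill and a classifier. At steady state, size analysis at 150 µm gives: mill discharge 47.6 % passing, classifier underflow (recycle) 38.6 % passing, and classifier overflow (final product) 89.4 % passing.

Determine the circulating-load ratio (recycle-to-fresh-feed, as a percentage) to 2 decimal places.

Two-product formula at 150 µm:
(1+r)·d = r·u + o ⇒ r = (o−d)/(d−u)
r = (89.4 − 47.6)/(47.6 − 38.6) = 41.8/9.0 = 4.6444
CL = 100·r = 464.44 %

CL = 464.44 %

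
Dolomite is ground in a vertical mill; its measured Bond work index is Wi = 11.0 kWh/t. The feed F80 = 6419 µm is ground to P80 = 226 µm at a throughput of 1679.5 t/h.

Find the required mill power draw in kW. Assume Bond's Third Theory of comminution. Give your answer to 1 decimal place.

W = 10 Wi (1/√P80 − 1/√F80)  [Bond]
W = 10·11.0·(1/√226 − 1/√6419) = 10·11.0·(0.054038) = 5.9441 kWh/t
Mill draw = 5.9441 × 1679.5 = 9983.2 kW

P = 9983.2 kW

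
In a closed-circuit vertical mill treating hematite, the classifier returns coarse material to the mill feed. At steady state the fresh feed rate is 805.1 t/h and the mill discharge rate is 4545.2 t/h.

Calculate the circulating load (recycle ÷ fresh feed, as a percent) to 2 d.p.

CL = 464.55 %

M = F + R at steady state, so:
R = M − F = 4545.2 − 805.1 = 3740.1 t/h
CL = 100·R/F = 100·3740.1/805.1 = 464.55 %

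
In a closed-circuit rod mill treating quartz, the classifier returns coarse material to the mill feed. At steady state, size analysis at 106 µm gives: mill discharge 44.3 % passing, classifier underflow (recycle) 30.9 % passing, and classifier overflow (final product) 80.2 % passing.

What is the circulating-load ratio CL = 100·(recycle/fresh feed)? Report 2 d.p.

CL = 267.91 %

Two-product formula at 106 µm:
(1+r)d = ru + o → r = (o−d)/(d−u)
r = (80.2 − 44.3)/(44.3 − 30.9) = 35.9/13.4 = 2.6791
CL = 100·r = 267.91 %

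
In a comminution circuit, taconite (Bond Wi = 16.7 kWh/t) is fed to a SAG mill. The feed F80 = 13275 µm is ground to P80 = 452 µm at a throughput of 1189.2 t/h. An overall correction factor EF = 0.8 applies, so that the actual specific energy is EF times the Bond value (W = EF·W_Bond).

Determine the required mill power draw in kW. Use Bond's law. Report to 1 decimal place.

W = 10·Wi·(P80^(-½) − F80^(-½))
W = 10·16.7·(1/√452 − 1/√13275) = 10·16.7·(0.038357) = 6.4056 kWh/t
Apply correction: 6.4056 × 0.8 = 5.1245 kWh/t
P_mill = W·ṁ = 5.1245·1189.2 = 6094.0 kW

P = 6094.0 kW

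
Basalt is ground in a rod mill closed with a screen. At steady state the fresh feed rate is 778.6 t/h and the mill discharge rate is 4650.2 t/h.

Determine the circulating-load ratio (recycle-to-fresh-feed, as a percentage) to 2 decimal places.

CL = 497.25 %

Steady state: M = F + R.
R = M − F = 4650.2 − 778.6 = 3871.6 t/h
CL = 100·R/F = 100·3871.6/778.6 = 497.25 %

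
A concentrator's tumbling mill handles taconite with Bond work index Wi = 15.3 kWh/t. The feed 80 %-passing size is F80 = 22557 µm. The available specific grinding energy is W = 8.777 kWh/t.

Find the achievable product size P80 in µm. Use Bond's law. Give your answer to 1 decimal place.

W = 10·Wi·[P80^(−½) − F80^(−½)]
⇒ 1/√P80 = W/(10 Wi) + 1/√F80
  = 8.7770/(10·15.3) + 1/√22557 = 0.057366 + 0.006658 = 0.064024
P80 = (1/0.064024)² = 15.6191² = 243.96 µm

P80 = 244.0 µm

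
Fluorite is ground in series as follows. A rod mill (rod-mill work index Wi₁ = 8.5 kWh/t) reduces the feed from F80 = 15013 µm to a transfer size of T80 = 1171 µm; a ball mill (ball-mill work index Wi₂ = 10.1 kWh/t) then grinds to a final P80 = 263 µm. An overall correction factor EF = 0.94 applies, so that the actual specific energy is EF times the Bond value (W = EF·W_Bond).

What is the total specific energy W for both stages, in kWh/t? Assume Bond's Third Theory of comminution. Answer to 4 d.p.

W = 4.7626 kWh/t

Bond: W = 10·Wi·(1/√P80 − 1/√F80)
Stage 1 (15013→1171 µm, Wi₁=8.5): W₁ = 10·8.5·(0.029223 − 0.008161) = 1.7902 kWh/t
Stage 2 (1171→263 µm, Wi₂=10.1): W₂ = 10·10.1·(0.061663 − 0.029223) = 3.2764 kWh/t
W = W₁ + W₂ = 1.7902 + 3.2764 = 5.0666 kWh/t
W_actual = 0.94 × 5.0666 = 4.7626 kWh/t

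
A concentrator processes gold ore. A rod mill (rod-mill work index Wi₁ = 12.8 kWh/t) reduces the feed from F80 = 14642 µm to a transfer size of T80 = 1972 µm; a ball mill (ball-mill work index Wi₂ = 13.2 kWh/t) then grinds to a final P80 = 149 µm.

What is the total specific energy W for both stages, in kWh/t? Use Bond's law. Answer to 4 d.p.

W = 9.6660 kWh/t

W = 10·Wi·(P80^(-½) − F80^(-½))
Stage 1 (14642→1972 µm, Wi₁=12.8): W₁ = 10·12.8·(0.022519 − 0.008264) = 1.8246 kWh/t
Stage 2 (1972→149 µm, Wi₂=13.2): W₂ = 10·13.2·(0.081923 − 0.022519) = 7.8414 kWh/t
W = W₁ + W₂ = 1.8246 + 7.8414 = 9.6660 kWh/t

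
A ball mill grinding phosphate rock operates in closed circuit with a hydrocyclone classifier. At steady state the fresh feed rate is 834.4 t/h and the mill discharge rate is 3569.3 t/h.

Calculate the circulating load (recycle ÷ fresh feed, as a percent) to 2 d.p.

Steady state: M = F + R.
R = M − F = 3569.3 − 834.4 = 2734.9 t/h
CL = 100·R/F = 100·2734.9/834.4 = 327.77 %

CL = 327.77 %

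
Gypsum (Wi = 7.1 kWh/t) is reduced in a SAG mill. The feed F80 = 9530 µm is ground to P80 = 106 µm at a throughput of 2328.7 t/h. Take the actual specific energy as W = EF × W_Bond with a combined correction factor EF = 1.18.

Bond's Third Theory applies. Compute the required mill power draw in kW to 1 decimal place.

W = 10·Wi·[P80^(−½) − F80^(−½)]
W = 10·7.1·(1/√106 − 1/√9530) = 10·7.1·(0.086885) = 6.1688 kWh/t
W_actual = 1.18 × 6.1688 = 7.2792 kWh/t
P_mill = W·ṁ = 7.2792·2328.7 = 16951.1 kW

P = 16951.1 kW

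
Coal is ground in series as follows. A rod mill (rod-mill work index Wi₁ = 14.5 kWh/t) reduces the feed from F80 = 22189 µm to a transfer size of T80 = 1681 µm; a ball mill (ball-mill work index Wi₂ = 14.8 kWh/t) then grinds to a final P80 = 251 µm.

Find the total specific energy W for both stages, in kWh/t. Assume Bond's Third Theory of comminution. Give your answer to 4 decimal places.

Bond:  W = 10 Wi (1/√P − 1/√F)
Stage 1 (22189→1681 µm, Wi₁=14.5): W₁ = 10·14.5·(0.024390 − 0.006713) = 2.5632 kWh/t
Stage 2 (1681→251 µm, Wi₂=14.8): W₂ = 10·14.8·(0.063119 − 0.024390) = 5.7319 kWh/t
W = W₁ + W₂ = 2.5632 + 5.7319 = 8.2951 kWh/t

W = 8.2951 kWh/t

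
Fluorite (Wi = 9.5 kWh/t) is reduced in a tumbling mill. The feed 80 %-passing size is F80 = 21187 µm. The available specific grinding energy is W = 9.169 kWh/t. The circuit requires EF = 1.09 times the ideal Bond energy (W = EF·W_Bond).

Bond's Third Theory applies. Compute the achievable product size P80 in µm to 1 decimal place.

Bond: W = 10·Wi·(1/√P80 − 1/√F80)
W_Bond = W / EF = 9.169 / 1.09 = 8.4119 kWh/t
1/√P80 = 1/√F80 + W_Bond/(10·Wi)
  = 8.4119/(10·9.5) + 1/√21187 = 0.088547 + 0.006870 = 0.095417
P80 = (1/0.095417)² = 10.4803² = 109.84 µm

P80 = 109.8 µm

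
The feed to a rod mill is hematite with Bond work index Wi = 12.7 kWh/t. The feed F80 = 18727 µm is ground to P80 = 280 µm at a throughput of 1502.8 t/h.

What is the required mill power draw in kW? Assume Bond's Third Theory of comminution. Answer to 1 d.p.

Bond: W = 10·Wi·(1/√P80 − 1/√F80)
W = 10·12.7·(1/√280 − 1/√18727) = 10·12.7·(0.052454) = 6.6617 kWh/t
Power = W × throughput = 6.6617 kWh/t × 1502.8 t/h = 10011.1 kW

P = 10011.1 kW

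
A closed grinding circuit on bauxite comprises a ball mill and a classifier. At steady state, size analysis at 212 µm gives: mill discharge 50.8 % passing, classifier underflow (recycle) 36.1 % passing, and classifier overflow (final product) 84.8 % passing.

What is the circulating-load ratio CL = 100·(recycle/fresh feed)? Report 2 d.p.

CL = 231.29 %

Mass balance on the −212 µm fraction:
(1+r)d = ru + o → r = (o−d)/(d−u)
r = (84.8 − 50.8)/(50.8 − 36.1) = 34.0/14.7 = 2.3129
CL = 100·r = 231.29 %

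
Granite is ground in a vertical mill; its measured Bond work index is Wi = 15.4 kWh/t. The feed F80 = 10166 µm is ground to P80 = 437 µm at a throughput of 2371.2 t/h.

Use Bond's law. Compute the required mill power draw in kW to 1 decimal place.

P = 13846.5 kW

W_Bond = 10·Wi·(1/√P₈₀ − 1/√F₈₀)
W = 10·15.4·(1/√437 − 1/√10166) = 10·15.4·(0.037918) = 5.8394 kWh/t
P_mill = W·ṁ = 5.8394·2371.2 = 13846.5 kW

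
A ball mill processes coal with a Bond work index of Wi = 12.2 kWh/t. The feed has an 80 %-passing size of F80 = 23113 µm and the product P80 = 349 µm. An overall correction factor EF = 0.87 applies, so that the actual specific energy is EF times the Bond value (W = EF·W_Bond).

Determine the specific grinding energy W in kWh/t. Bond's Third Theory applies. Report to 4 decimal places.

W = 10 Wi / √P80 − 10 Wi / √F80
1/√349 = 0.053529;  1/√23113 = 0.006578
W = 10·12.2·(0.053529 − 0.006578) = 5.7280 kWh/t
With EF = 0.87: W = 5.7280·0.87 = 4.9834 kWh/t

W = 4.9834 kWh/t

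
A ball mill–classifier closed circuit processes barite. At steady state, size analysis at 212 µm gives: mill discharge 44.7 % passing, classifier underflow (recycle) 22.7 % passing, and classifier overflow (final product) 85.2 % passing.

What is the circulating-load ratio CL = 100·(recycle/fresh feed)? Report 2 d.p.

Let r = R/F. Size balance at 212 µm:
d + r·d = r·u + o → r(d−u) = o−d
r = (85.2 − 44.7)/(44.7 − 22.7) = 40.5/22.0 = 1.8409
CL = 100·r = 184.09 %

CL = 184.09 %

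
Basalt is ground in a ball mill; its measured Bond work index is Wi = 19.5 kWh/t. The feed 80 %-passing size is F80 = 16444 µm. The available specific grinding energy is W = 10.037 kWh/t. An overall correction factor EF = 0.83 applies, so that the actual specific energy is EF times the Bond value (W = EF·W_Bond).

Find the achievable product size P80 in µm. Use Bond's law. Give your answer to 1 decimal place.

W = 10·Wi·[P80^(−½) − F80^(−½)]
W_Bond = W / EF = 10.037 / 0.83 = 12.0928 kWh/t
⇒ 1/√P80 = W_Bond/(10 Wi) + 1/√F80
  = 12.0928/(10·19.5) + 1/√16444 = 0.062014 + 0.007798 = 0.069812
P80 = (1/0.069812)² = 14.3241² = 205.18 µm

P80 = 205.2 µm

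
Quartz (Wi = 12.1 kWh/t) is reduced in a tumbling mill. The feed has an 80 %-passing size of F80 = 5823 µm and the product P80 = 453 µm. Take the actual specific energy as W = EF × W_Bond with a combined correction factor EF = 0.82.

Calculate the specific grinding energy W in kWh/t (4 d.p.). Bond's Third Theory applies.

Bond: W = 10·Wi·(1/√P80 − 1/√F80)
1/√453 = 0.046984;  1/√5823 = 0.013105
W = 10·12.1·(0.046984 − 0.013105) = 4.0994 kWh/t
Corrected W = EF·W_Bond = 0.82·4.0994 = 3.3615 kWh/t

W = 3.3615 kWh/t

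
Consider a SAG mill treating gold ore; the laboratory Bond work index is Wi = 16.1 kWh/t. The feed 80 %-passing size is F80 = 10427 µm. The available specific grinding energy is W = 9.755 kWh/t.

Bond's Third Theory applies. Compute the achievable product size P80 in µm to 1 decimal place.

P80 = 201.9 µm

W = 10 Wi / √P80 − 10 Wi / √F80
⇒ 1/√P80 = W/(10 Wi) + 1/√F80
  = 9.7550/(10·16.1) + 1/√10427 = 0.060590 + 0.009793 = 0.070383
P80 = (1/0.070383)² = 14.2079² = 201.87 µm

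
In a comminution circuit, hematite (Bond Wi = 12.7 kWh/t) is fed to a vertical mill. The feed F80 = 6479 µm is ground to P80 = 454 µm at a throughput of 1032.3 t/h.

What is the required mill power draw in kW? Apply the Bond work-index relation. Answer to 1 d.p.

W = 10 Wi (P80^-0.5 − F80^-0.5)
W = 10·12.7·(1/√454 − 1/√6479) = 10·12.7·(0.034509) = 4.3826 kWh/t
P = W·T = 4.3826·1032.3 = 4524.2 kW

P = 4524.2 kW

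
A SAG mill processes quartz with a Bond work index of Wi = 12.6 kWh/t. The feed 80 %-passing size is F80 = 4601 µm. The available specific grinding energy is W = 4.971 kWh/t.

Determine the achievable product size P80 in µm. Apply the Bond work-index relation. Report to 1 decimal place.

P80 = 340.5 µm

W_Bond = 10·Wi·(1/√P₈₀ − 1/√F₈₀)
P80^-0.5 = F80^-0.5 + W/(10 Wi)
  = 4.9710/(10·12.6) + 1/√4601 = 0.039452 + 0.014743 = 0.054195
P80 = (1/0.054195)² = 18.4519² = 340.47 µm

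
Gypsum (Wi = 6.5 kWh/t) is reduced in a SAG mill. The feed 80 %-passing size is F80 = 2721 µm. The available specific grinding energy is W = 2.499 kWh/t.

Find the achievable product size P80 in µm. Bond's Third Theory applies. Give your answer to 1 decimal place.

P80 = 301.2 µm

W_Bond = 10·Wi·(1/√P₈₀ − 1/√F₈₀)
1/√P80 = 1/√F80 + W/(10·Wi)
  = 2.4990/(10·6.5) + 1/√2721 = 0.038446 + 0.019171 = 0.057617
P80 = (1/0.057617)² = 17.3561² = 301.23 µm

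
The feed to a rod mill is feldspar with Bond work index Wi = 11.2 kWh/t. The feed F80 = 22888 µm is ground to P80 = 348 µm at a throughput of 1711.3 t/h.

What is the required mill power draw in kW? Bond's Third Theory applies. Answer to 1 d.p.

Bond:  W = 10 Wi (1/√P − 1/√F)
W = 10·11.2·(1/√348 − 1/√22888) = 10·11.2·(0.046996) = 5.2635 kWh/t
P_mill = W·ṁ = 5.2635·1711.3 = 9007.5 kW

P = 9007.5 kW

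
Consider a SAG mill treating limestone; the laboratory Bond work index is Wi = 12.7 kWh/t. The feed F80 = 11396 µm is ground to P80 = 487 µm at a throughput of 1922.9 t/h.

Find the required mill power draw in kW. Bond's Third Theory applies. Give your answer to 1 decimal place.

P = 8778.5 kW

W = 10 Wi (P80^-0.5 − F80^-0.5)
W = 10·12.7·(1/√487 − 1/√11396) = 10·12.7·(0.035947) = 4.5652 kWh/t
Power = W × throughput = 4.5652 kWh/t × 1922.9 t/h = 8778.5 kW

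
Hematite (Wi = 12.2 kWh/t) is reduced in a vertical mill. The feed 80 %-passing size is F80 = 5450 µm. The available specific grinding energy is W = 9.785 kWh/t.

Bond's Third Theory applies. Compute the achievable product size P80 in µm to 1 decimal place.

P80 = 113.8 µm

W = 10·Wi·[P80^(−½) − F80^(−½)]
⇒ 1/√P80 = W/(10·Wi) + 1/√F80
  = 9.7850/(10·12.2) + 1/√5450 = 0.080205 + 0.013546 = 0.093751
P80 = (1/0.093751)² = 10.6666² = 113.78 µm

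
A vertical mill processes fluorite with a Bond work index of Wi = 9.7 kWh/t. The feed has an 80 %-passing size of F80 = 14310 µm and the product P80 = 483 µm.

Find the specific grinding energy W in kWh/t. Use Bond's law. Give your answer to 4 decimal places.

W = 3.6028 kWh/t

W = 10 Wi (1/√P80 − 1/√F80)  [Bond]
1/√483 = 0.045502;  1/√14310 = 0.008359
W = 10·9.7·(0.045502 − 0.008359) = 3.6028 kWh/t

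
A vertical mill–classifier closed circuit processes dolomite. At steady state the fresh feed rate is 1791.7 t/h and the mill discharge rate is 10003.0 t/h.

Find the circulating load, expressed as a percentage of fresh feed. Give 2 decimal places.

CL = 458.30 %

M = F + R at steady state, so:
R = M − F = 10003.0 − 1791.7 = 8211.3 t/h
CL = 100·R/F = 100·8211.3/1791.7 = 458.30 %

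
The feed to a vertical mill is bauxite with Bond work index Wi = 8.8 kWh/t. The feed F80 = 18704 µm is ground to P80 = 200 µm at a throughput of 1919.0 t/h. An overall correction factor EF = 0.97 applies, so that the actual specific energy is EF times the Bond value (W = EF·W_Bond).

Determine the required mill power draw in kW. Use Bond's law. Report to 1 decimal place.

P = 10385.1 kW

W = 10 Wi (P80^-0.5 − F80^-0.5)
W = 10·8.8·(1/√200 − 1/√18704) = 10·8.8·(0.063399) = 5.5791 kWh/t
With EF = 0.97: W = 5.5791·0.97 = 5.4117 kWh/t
P = W·T = 5.4117·1919.0 = 10385.1 kW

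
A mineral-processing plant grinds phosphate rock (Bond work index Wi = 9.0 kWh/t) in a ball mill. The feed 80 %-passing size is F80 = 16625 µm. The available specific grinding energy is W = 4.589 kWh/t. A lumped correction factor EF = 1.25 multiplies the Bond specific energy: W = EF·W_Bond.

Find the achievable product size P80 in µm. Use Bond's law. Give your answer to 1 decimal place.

P80 = 424.3 µm

Bond:  W = 10 Wi (1/√P − 1/√F)
W_Bond = W / EF = 4.589 / 1.25 = 3.6712 kWh/t
P80^-0.5 = F80^-0.5 + W_Bond/(10 Wi)
  = 3.6712/(10·9.0) + 1/√16625 = 0.040791 + 0.007756 = 0.048547
P80 = (1/0.048547)² = 20.5987² = 424.31 µm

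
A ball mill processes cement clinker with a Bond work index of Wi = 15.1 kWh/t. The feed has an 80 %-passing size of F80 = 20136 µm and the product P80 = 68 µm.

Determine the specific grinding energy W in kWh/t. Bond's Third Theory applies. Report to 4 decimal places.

W = 10·Wi·[P80^(−½) − F80^(−½)]
1/√68 = 0.121268;  1/√20136 = 0.007047
W = 10·15.1·(0.121268 − 0.007047) = 17.2473 kWh/t

W = 17.2473 kWh/t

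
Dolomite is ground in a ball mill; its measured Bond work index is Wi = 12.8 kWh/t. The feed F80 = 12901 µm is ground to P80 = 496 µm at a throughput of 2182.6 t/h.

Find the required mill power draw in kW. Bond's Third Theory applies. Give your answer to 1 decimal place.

P = 10084.6 kW

W = 10 Wi / √P80 − 10 Wi / √F80
W = 10·12.8·(1/√496 − 1/√12901) = 10·12.8·(0.036097) = 4.6204 kWh/t
P_mill = W·ṁ = 4.6204·2182.6 = 10084.6 kW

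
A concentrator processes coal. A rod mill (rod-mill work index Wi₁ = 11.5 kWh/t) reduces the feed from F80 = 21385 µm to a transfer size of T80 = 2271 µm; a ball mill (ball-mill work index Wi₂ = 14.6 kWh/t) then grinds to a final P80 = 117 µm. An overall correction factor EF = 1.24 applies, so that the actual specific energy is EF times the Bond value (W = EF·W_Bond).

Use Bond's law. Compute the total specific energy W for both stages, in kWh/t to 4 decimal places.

W = 14.9554 kWh/t

Bond:  W = 10 Wi (1/√P − 1/√F)
Stage 1 (21385→2271 µm, Wi₁=11.5): W₁ = 10·11.5·(0.020984 − 0.006838) = 1.6268 kWh/t
Stage 2 (2271→117 µm, Wi₂=14.6): W₂ = 10·14.6·(0.092450 − 0.020984) = 10.4340 kWh/t
W = W₁ + W₂ = 1.6268 + 10.4340 = 12.0608 kWh/t
Apply correction: 12.0608 × 1.24 = 14.9554 kWh/t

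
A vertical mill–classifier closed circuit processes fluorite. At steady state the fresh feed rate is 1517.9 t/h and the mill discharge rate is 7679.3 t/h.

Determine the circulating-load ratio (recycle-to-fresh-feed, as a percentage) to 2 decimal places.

Mill node: discharge = fresh + recycle.
R = M − F = 7679.3 − 1517.9 = 6161.4 t/h
CL = 100·R/F = 100·6161.4/1517.9 = 405.92 %

CL = 405.92 %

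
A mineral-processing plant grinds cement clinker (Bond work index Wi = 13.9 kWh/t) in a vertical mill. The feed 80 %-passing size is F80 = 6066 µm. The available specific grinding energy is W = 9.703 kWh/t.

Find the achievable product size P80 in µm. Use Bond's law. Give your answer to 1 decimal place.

P80 = 146.4 µm

W = 10 Wi (1/√P80 − 1/√F80)  [Bond]
⇒ 1/√P80 = W/(10 Wi) + 1/√F80
  = 9.7030/(10·13.9) + 1/√6066 = 0.069806 + 0.012840 = 0.082645
P80 = (1/0.082645)² = 12.0999² = 146.41 µm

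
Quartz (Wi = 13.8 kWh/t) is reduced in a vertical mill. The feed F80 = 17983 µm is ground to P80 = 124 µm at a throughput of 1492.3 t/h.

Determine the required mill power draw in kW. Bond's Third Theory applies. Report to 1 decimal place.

P = 16958.0 kW

W = 10·Wi·[P80^(−½) − F80^(−½)]
W = 10·13.8·(1/√124 − 1/√17983) = 10·13.8·(0.082346) = 11.3637 kWh/t
P_mill = W·ṁ = 11.3637·1492.3 = 16958.0 kW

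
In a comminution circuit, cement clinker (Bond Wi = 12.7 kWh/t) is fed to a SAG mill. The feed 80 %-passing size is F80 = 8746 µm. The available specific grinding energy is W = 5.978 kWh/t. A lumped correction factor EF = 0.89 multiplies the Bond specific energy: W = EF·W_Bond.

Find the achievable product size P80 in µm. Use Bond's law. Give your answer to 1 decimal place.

P80 = 247.4 µm

W = 10 Wi / √P80 − 10 Wi / √F80
W_Bond = W / EF = 5.978 / 0.89 = 6.7169 kWh/t
⇒ 1/√P80 = W_Bond/(10·Wi) + 1/√F80
  = 6.7169/(10·12.7) + 1/√8746 = 0.052889 + 0.010693 = 0.063582
P80 = (1/0.063582)² = 15.7278² = 247.37 µm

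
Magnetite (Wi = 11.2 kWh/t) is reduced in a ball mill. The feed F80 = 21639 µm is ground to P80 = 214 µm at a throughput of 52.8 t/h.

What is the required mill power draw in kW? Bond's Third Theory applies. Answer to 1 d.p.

W_Bond = 10·Wi·(1/√P₈₀ − 1/√F₈₀)
W = 10·11.2·(1/√214 − 1/√21639) = 10·11.2·(0.061561) = 6.8948 kWh/t
Power = W × throughput = 6.8948 kWh/t × 52.8 t/h = 364.0 kW

P = 364.0 kW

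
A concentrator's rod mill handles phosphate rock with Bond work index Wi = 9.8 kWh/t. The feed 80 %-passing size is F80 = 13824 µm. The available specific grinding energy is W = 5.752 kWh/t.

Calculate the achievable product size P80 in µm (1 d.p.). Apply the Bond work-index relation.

P80 = 221.4 µm

W = 10 Wi (P80^-0.5 − F80^-0.5)
1/√P80 = 1/√F80 + W/(10·Wi)
  = 5.7520/(10·9.8) + 1/√13824 = 0.058694 + 0.008505 = 0.067199
P80 = (1/0.067199)² = 14.8812² = 221.45 µm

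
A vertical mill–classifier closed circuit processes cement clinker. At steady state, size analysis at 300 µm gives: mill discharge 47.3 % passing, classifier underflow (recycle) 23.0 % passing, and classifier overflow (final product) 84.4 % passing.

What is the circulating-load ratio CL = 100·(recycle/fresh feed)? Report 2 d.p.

Mass balance on the −300 µm fraction:
(1+r)d = ru + o → r = (o−d)/(d−u)
r = (84.4 − 47.3)/(47.3 − 23.0) = 37.1/24.3 = 1.5267
CL = 100·r = 152.67 %

CL = 152.67 %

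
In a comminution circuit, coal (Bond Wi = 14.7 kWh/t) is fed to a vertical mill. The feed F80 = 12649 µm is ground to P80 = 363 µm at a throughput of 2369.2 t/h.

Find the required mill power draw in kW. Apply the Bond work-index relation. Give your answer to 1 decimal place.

P = 15182.9 kW

Bond: W = 10·Wi·(1/√P80 − 1/√F80)
W = 10·14.7·(1/√363 − 1/√12649) = 10·14.7·(0.043595) = 6.4085 kWh/t
P_mill = W·ṁ = 6.4085·2369.2 = 15182.9 kW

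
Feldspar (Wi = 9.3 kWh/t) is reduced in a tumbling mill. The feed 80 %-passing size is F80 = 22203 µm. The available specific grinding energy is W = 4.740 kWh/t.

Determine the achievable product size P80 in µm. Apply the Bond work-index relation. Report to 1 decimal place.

P80 = 300.6 µm

W = 10 Wi (P80^-0.5 − F80^-0.5)
P80^-0.5 = F80^-0.5 + W/(10 Wi)
  = 4.7400/(10·9.3) + 1/√22203 = 0.050968 + 0.006711 = 0.057679
P80 = (1/0.057679)² = 17.3374² = 300.58 µm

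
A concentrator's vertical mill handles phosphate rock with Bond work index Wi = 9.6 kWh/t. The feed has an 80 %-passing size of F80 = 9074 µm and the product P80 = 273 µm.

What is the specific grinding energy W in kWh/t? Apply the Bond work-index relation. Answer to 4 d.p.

W = 4.8024 kWh/t

Bond:  W = 10 Wi (1/√P − 1/√F)
1/√273 = 0.060523;  1/√9074 = 0.010498
W = 10·9.6·(0.060523 − 0.010498) = 4.8024 kWh/t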